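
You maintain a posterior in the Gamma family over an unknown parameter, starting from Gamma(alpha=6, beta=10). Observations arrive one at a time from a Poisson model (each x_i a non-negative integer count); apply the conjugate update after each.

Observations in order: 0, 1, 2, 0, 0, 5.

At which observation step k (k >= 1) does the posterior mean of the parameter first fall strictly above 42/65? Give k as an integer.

k = 3

obs 1: x=0 → posterior Gamma(6, 11)
obs 2: x=1 → posterior Gamma(7, 12)
obs 3: x=2 → posterior Gamma(9, 13)
obs 4: x=0 → posterior Gamma(9, 14)
obs 5: x=0 → posterior Gamma(9, 15)
obs 6: x=5 → posterior Gamma(14, 16)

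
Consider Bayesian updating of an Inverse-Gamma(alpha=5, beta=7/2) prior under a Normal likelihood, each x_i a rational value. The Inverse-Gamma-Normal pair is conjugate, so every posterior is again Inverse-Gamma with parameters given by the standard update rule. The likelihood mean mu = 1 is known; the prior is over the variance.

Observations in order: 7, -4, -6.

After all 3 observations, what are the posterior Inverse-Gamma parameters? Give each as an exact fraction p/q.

obs 1: x=7 → posterior Inverse-Gamma(11/2, 43/2)
obs 2: x=-4 → posterior Inverse-Gamma(6, 34)
obs 3: x=-6 → posterior Inverse-Gamma(13/2, 117/2)

alpha=13/2, beta=117/2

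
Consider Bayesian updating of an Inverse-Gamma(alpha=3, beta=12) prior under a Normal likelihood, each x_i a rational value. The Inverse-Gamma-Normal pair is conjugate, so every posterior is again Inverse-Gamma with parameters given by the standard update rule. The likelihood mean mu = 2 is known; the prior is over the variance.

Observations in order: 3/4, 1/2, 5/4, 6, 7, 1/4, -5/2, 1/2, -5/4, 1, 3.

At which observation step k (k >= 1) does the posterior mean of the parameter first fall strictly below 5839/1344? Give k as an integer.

obs 1: x=3/4 → posterior Inverse-Gamma(7/2, 409/32)
obs 2: x=1/2 → posterior Inverse-Gamma(4, 445/32)
obs 3: x=5/4 → posterior Inverse-Gamma(9/2, 227/16)
obs 4: x=6 → posterior Inverse-Gamma(5, 355/16)
obs 5: x=7 → posterior Inverse-Gamma(11/2, 555/16)
obs 6: x=1/4 → posterior Inverse-Gamma(6, 1159/32)
obs 7: x=-5/2 → posterior Inverse-Gamma(13/2, 1483/32)
obs 8: x=1/2 → posterior Inverse-Gamma(7, 1519/32)
obs 9: x=-5/4 → posterior Inverse-Gamma(15/2, 211/4)
obs 10: x=1 → posterior Inverse-Gamma(8, 213/4)
obs 11: x=3 → posterior Inverse-Gamma(17/2, 215/4)

k = 3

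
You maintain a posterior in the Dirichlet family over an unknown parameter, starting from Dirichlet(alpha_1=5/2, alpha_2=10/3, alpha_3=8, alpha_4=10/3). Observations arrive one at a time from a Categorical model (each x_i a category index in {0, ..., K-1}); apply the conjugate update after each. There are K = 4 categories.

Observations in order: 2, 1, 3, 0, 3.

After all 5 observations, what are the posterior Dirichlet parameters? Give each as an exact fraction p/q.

alpha_1=7/2, alpha_2=13/3, alpha_3=9, alpha_4=16/3

obs 1: x=2 → posterior Dirichlet(5/2, 10/3, 9, 10/3)
obs 2: x=1 → posterior Dirichlet(5/2, 13/3, 9, 10/3)
obs 3: x=3 → posterior Dirichlet(5/2, 13/3, 9, 13/3)
obs 4: x=0 → posterior Dirichlet(7/2, 13/3, 9, 13/3)
obs 5: x=3 → posterior Dirichlet(7/2, 13/3, 9, 16/3)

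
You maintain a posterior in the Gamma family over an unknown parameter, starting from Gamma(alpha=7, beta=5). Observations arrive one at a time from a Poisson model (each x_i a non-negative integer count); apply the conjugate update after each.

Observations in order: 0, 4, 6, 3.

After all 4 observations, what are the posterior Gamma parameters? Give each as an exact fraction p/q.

obs 1: x=0 → posterior Gamma(7, 6)
obs 2: x=4 → posterior Gamma(11, 7)
obs 3: x=6 → posterior Gamma(17, 8)
obs 4: x=3 → posterior Gamma(20, 9)

alpha=20, beta=9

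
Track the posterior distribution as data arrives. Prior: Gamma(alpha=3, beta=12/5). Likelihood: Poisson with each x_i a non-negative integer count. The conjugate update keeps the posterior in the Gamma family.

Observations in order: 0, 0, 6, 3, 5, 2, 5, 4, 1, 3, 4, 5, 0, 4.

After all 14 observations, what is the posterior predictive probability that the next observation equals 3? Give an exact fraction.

89398260527456576026701884682501026113304962556346473015434596224916481262119665396613120000/416680206744812411067355365936201819821703655540180976960953606955225588969464144131785732907

obs 1: x=0 → posterior Gamma(3, 17/5)
obs 2: x=0 → posterior Gamma(3, 22/5)
obs 3: x=6 → posterior Gamma(9, 27/5)
obs 4: x=3 → posterior Gamma(12, 32/5)
obs 5: x=5 → posterior Gamma(17, 37/5)
obs 6: x=2 → posterior Gamma(19, 42/5)
obs 7: x=5 → posterior Gamma(24, 47/5)
obs 8: x=4 → posterior Gamma(28, 52/5)
obs 9: x=1 → posterior Gamma(29, 57/5)
obs 10: x=3 → posterior Gamma(32, 62/5)
obs 11: x=4 → posterior Gamma(36, 67/5)
obs 12: x=5 → posterior Gamma(41, 72/5)
obs 13: x=0 → posterior Gamma(41, 77/5)
obs 14: x=4 → posterior Gamma(45, 82/5)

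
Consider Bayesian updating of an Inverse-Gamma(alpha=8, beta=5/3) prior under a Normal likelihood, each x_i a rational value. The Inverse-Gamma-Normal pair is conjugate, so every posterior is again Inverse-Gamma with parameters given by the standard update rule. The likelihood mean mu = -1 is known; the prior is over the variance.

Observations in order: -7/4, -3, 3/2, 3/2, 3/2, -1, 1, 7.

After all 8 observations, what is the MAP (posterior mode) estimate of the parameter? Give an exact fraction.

4543/1248

obs 1: x=-7/4 → posterior Inverse-Gamma(17/2, 187/96)
obs 2: x=-3 → posterior Inverse-Gamma(9, 379/96)
obs 3: x=3/2 → posterior Inverse-Gamma(19/2, 679/96)
obs 4: x=3/2 → posterior Inverse-Gamma(10, 979/96)
obs 5: x=3/2 → posterior Inverse-Gamma(21/2, 1279/96)
obs 6: x=-1 → posterior Inverse-Gamma(11, 1279/96)
obs 7: x=1 → posterior Inverse-Gamma(23/2, 1471/96)
obs 8: x=7 → posterior Inverse-Gamma(12, 4543/96)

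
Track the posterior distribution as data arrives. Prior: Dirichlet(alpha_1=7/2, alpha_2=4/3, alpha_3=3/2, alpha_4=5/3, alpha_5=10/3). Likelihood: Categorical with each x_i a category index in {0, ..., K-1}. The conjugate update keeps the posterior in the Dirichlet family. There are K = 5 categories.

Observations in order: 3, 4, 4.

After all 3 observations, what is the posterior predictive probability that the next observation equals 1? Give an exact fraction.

4/43

obs 1: x=3 → posterior Dirichlet(7/2, 4/3, 3/2, 8/3, 10/3)
obs 2: x=4 → posterior Dirichlet(7/2, 4/3, 3/2, 8/3, 13/3)
obs 3: x=4 → posterior Dirichlet(7/2, 4/3, 3/2, 8/3, 16/3)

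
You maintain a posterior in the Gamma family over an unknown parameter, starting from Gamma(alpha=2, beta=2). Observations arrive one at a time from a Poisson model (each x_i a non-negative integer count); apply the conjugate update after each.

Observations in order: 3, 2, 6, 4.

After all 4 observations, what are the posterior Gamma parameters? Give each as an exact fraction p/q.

obs 1: x=3 → posterior Gamma(5, 3)
obs 2: x=2 → posterior Gamma(7, 4)
obs 3: x=6 → posterior Gamma(13, 5)
obs 4: x=4 → posterior Gamma(17, 6)

alpha=17, beta=6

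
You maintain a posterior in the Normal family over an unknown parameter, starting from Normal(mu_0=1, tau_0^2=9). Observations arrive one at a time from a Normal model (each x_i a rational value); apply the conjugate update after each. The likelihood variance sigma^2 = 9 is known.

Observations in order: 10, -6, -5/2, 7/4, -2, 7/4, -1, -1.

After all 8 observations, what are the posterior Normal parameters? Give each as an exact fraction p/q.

obs 1: x=10 → posterior Normal(11/2, 9/2)
obs 2: x=-6 → posterior Normal(5/3, 3)
obs 3: x=-5/2 → posterior Normal(5/8, 9/4)
obs 4: x=7/4 → posterior Normal(17/20, 9/5)
obs 5: x=-2 → posterior Normal(3/8, 3/2)
obs 6: x=7/4 → posterior Normal(4/7, 9/7)
obs 7: x=-1 → posterior Normal(3/8, 9/8)
obs 8: x=-1 → posterior Normal(2/9, 1)

mu_0=2/9, tau_0^2=1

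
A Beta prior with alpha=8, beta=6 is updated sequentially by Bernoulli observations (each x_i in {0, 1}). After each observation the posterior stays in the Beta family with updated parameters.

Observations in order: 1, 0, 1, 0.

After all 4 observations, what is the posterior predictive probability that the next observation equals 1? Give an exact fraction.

5/9

obs 1: x=1 → posterior Beta(9, 6)
obs 2: x=0 → posterior Beta(9, 7)
obs 3: x=1 → posterior Beta(10, 7)
obs 4: x=0 → posterior Beta(10, 8)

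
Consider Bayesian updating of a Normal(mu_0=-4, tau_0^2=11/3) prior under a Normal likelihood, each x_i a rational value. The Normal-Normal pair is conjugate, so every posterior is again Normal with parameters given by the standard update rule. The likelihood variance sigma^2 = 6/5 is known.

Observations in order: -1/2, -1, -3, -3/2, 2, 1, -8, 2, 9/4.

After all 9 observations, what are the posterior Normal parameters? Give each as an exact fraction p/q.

obs 1: x=-1/2 → posterior Normal(-199/146, 66/73)
obs 2: x=-1 → posterior Normal(-309/256, 33/64)
obs 3: x=-3 → posterior Normal(-213/122, 22/61)
obs 4: x=-3/2 → posterior Normal(-201/119, 33/119)
obs 5: x=2 → posterior Normal(-292/293, 66/293)
obs 6: x=1 → posterior Normal(-79/116, 11/58)
obs 7: x=-8 → posterior Normal(-677/403, 66/403)
obs 8: x=2 → posterior Normal(-567/458, 33/229)
obs 9: x=9/4 → posterior Normal(-197/228, 22/171)

mu_0=-197/228, tau_0^2=22/171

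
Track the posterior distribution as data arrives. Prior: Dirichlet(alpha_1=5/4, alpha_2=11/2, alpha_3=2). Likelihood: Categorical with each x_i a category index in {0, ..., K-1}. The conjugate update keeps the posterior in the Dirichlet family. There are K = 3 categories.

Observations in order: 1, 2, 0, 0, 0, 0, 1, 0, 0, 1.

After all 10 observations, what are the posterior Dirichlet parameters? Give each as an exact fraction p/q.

alpha_1=29/4, alpha_2=17/2, alpha_3=3

obs 1: x=1 → posterior Dirichlet(5/4, 13/2, 2)
obs 2: x=2 → posterior Dirichlet(5/4, 13/2, 3)
obs 3: x=0 → posterior Dirichlet(9/4, 13/2, 3)
obs 4: x=0 → posterior Dirichlet(13/4, 13/2, 3)
obs 5: x=0 → posterior Dirichlet(17/4, 13/2, 3)
obs 6: x=0 → posterior Dirichlet(21/4, 13/2, 3)
obs 7: x=1 → posterior Dirichlet(21/4, 15/2, 3)
obs 8: x=0 → posterior Dirichlet(25/4, 15/2, 3)
obs 9: x=0 → posterior Dirichlet(29/4, 15/2, 3)
obs 10: x=1 → posterior Dirichlet(29/4, 17/2, 3)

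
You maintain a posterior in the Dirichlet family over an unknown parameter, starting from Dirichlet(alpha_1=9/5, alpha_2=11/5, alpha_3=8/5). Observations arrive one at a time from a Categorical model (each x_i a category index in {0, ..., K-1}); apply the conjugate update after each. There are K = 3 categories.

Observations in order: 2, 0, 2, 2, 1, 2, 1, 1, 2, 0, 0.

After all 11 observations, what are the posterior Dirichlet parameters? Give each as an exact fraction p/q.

obs 1: x=2 → posterior Dirichlet(9/5, 11/5, 13/5)
obs 2: x=0 → posterior Dirichlet(14/5, 11/5, 13/5)
obs 3: x=2 → posterior Dirichlet(14/5, 11/5, 18/5)
obs 4: x=2 → posterior Dirichlet(14/5, 11/5, 23/5)
obs 5: x=1 → posterior Dirichlet(14/5, 16/5, 23/5)
obs 6: x=2 → posterior Dirichlet(14/5, 16/5, 28/5)
obs 7: x=1 → posterior Dirichlet(14/5, 21/5, 28/5)
obs 8: x=1 → posterior Dirichlet(14/5, 26/5, 28/5)
obs 9: x=2 → posterior Dirichlet(14/5, 26/5, 33/5)
obs 10: x=0 → posterior Dirichlet(19/5, 26/5, 33/5)
obs 11: x=0 → posterior Dirichlet(24/5, 26/5, 33/5)

alpha_1=24/5, alpha_2=26/5, alpha_3=33/5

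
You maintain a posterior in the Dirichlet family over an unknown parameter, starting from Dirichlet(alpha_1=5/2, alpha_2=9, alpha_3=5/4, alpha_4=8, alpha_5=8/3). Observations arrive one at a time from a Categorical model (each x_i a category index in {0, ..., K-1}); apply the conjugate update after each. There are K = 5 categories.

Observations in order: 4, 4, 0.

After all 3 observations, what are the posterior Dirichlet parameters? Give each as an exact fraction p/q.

obs 1: x=4 → posterior Dirichlet(5/2, 9, 5/4, 8, 11/3)
obs 2: x=4 → posterior Dirichlet(5/2, 9, 5/4, 8, 14/3)
obs 3: x=0 → posterior Dirichlet(7/2, 9, 5/4, 8, 14/3)

alpha_1=7/2, alpha_2=9, alpha_3=5/4, alpha_4=8, alpha_5=14/3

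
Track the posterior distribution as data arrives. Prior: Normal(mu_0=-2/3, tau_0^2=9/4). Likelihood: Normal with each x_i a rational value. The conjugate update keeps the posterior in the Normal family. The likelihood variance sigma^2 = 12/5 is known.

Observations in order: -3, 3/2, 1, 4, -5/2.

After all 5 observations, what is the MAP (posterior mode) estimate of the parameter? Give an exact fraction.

1/21

obs 1: x=-3 → posterior Normal(-167/93, 36/31)
obs 2: x=3/2 → posterior Normal(-199/276, 18/23)
obs 3: x=1 → posterior Normal(-109/366, 36/61)
obs 4: x=4 → posterior Normal(251/456, 9/19)
obs 5: x=-5/2 → posterior Normal(1/21, 36/91)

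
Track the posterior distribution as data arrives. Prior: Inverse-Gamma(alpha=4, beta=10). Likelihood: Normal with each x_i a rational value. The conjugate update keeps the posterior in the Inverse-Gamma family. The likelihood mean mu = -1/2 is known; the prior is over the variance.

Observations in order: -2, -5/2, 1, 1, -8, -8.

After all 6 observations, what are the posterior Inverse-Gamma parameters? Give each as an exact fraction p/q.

alpha=7, beta=573/8

obs 1: x=-2 → posterior Inverse-Gamma(9/2, 89/8)
obs 2: x=-5/2 → posterior Inverse-Gamma(5, 105/8)
obs 3: x=1 → posterior Inverse-Gamma(11/2, 57/4)
obs 4: x=1 → posterior Inverse-Gamma(6, 123/8)
obs 5: x=-8 → posterior Inverse-Gamma(13/2, 87/2)
obs 6: x=-8 → posterior Inverse-Gamma(7, 573/8)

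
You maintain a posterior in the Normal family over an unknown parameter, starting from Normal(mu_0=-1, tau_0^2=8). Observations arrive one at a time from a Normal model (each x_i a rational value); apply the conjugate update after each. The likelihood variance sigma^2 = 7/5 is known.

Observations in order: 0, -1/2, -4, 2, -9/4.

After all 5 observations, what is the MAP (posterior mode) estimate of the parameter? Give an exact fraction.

obs 1: x=0 → posterior Normal(-7/47, 56/47)
obs 2: x=-1/2 → posterior Normal(-9/29, 56/87)
obs 3: x=-4 → posterior Normal(-187/127, 56/127)
obs 4: x=2 → posterior Normal(-107/167, 56/167)
obs 5: x=-9/4 → posterior Normal(-197/207, 56/207)

-197/207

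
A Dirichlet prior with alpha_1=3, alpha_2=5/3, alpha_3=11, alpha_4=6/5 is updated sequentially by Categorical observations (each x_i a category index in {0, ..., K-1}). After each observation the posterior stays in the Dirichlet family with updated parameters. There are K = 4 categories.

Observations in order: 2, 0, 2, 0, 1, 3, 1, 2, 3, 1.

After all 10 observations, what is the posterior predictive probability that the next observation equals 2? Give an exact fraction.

obs 1: x=2 → posterior Dirichlet(3, 5/3, 12, 6/5)
obs 2: x=0 → posterior Dirichlet(4, 5/3, 12, 6/5)
obs 3: x=2 → posterior Dirichlet(4, 5/3, 13, 6/5)
obs 4: x=0 → posterior Dirichlet(5, 5/3, 13, 6/5)
obs 5: x=1 → posterior Dirichlet(5, 8/3, 13, 6/5)
obs 6: x=3 → posterior Dirichlet(5, 8/3, 13, 11/5)
obs 7: x=1 → posterior Dirichlet(5, 11/3, 13, 11/5)
obs 8: x=2 → posterior Dirichlet(5, 11/3, 14, 11/5)
obs 9: x=3 → posterior Dirichlet(5, 11/3, 14, 16/5)
obs 10: x=1 → posterior Dirichlet(5, 14/3, 14, 16/5)

210/403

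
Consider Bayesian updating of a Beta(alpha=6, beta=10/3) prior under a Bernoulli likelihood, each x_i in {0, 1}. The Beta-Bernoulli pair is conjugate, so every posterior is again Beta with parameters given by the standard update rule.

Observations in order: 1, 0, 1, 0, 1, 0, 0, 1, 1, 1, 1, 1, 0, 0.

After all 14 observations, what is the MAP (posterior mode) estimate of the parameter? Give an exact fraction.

39/64

obs 1: x=1 → posterior Beta(7, 10/3)
obs 2: x=0 → posterior Beta(7, 13/3)
obs 3: x=1 → posterior Beta(8, 13/3)
obs 4: x=0 → posterior Beta(8, 16/3)
obs 5: x=1 → posterior Beta(9, 16/3)
obs 6: x=0 → posterior Beta(9, 19/3)
obs 7: x=0 → posterior Beta(9, 22/3)
obs 8: x=1 → posterior Beta(10, 22/3)
obs 9: x=1 → posterior Beta(11, 22/3)
obs 10: x=1 → posterior Beta(12, 22/3)
obs 11: x=1 → posterior Beta(13, 22/3)
obs 12: x=1 → posterior Beta(14, 22/3)
obs 13: x=0 → posterior Beta(14, 25/3)
obs 14: x=0 → posterior Beta(14, 28/3)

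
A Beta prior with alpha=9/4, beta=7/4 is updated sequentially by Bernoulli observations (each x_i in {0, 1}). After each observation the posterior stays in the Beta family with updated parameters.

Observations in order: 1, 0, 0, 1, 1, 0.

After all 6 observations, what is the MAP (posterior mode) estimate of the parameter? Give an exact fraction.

17/32

obs 1: x=1 → posterior Beta(13/4, 7/4)
obs 2: x=0 → posterior Beta(13/4, 11/4)
obs 3: x=0 → posterior Beta(13/4, 15/4)
obs 4: x=1 → posterior Beta(17/4, 15/4)
obs 5: x=1 → posterior Beta(21/4, 15/4)
obs 6: x=0 → posterior Beta(21/4, 19/4)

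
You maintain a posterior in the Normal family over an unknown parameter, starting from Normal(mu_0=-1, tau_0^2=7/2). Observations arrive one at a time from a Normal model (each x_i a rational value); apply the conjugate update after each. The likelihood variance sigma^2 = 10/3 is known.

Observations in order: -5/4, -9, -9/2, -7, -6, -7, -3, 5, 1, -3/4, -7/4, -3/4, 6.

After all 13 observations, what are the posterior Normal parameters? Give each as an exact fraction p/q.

obs 1: x=-5/4 → posterior Normal(-185/164, 70/41)
obs 2: x=-9 → posterior Normal(-941/248, 35/31)
obs 3: x=-9/2 → posterior Normal(-1319/332, 70/83)
obs 4: x=-7 → posterior Normal(-1907/416, 35/52)
obs 5: x=-6 → posterior Normal(-2411/500, 14/25)
obs 6: x=-7 → posterior Normal(-2999/584, 35/73)
obs 7: x=-3 → posterior Normal(-3251/668, 70/167)
obs 8: x=5 → posterior Normal(-2831/752, 35/94)
obs 9: x=1 → posterior Normal(-2747/836, 70/209)
obs 10: x=-3/4 → posterior Normal(-281/92, 7/23)
obs 11: x=-7/4 → posterior Normal(-2957/1004, 70/251)
obs 12: x=-3/4 → posterior Normal(-755/272, 35/136)
obs 13: x=6 → posterior Normal(-629/293, 70/293)

mu_0=-629/293, tau_0^2=70/293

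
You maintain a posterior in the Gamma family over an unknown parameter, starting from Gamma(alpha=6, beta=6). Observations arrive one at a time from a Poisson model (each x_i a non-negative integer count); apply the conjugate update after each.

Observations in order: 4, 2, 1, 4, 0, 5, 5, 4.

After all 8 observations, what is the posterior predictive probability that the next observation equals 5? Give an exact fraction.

109991831437959452534217879235528908341248/2184164409074570299708284437656402587890625

obs 1: x=4 → posterior Gamma(10, 7)
obs 2: x=2 → posterior Gamma(12, 8)
obs 3: x=1 → posterior Gamma(13, 9)
obs 4: x=4 → posterior Gamma(17, 10)
obs 5: x=0 → posterior Gamma(17, 11)
obs 6: x=5 → posterior Gamma(22, 12)
obs 7: x=5 → posterior Gamma(27, 13)
obs 8: x=4 → posterior Gamma(31, 14)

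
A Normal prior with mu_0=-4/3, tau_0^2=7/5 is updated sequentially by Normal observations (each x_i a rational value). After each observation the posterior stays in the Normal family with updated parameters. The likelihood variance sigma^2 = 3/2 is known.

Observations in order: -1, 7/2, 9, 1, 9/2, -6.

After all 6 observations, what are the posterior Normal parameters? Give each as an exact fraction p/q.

mu_0=134/99, tau_0^2=7/33

obs 1: x=-1 → posterior Normal(-34/29, 21/29)
obs 2: x=7/2 → posterior Normal(15/43, 21/43)
obs 3: x=9 → posterior Normal(47/19, 7/19)
obs 4: x=1 → posterior Normal(155/71, 21/71)
obs 5: x=9/2 → posterior Normal(218/85, 21/85)
obs 6: x=-6 → posterior Normal(134/99, 7/33)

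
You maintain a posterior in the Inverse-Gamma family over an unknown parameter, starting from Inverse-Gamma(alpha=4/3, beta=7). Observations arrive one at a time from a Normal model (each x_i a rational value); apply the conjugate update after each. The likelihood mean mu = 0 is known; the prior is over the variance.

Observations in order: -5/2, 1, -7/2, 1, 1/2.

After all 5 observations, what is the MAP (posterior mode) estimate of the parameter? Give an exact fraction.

417/116

obs 1: x=-5/2 → posterior Inverse-Gamma(11/6, 81/8)
obs 2: x=1 → posterior Inverse-Gamma(7/3, 85/8)
obs 3: x=-7/2 → posterior Inverse-Gamma(17/6, 67/4)
obs 4: x=1 → posterior Inverse-Gamma(10/3, 69/4)
obs 5: x=1/2 → posterior Inverse-Gamma(23/6, 139/8)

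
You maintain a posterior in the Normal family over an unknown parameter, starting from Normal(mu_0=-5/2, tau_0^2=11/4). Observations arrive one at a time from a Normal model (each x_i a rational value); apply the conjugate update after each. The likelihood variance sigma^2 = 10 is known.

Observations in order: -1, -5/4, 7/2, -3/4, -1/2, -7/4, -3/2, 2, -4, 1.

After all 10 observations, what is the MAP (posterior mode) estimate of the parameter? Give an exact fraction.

obs 1: x=-1 → posterior Normal(-37/17, 110/51)
obs 2: x=-5/4 → posterior Normal(-499/248, 55/31)
obs 3: x=7/2 → posterior Normal(-345/292, 110/73)
obs 4: x=-3/4 → posterior Normal(-9/8, 55/42)
obs 5: x=-1/2 → posterior Normal(-20/19, 22/19)
obs 6: x=-7/4 → posterior Normal(-9/8, 55/53)
obs 7: x=-3/2 → posterior Normal(-181/156, 110/117)
obs 8: x=2 → posterior Normal(-455/512, 55/64)
obs 9: x=-4 → posterior Normal(-631/556, 110/139)
obs 10: x=1 → posterior Normal(-587/600, 11/15)

-587/600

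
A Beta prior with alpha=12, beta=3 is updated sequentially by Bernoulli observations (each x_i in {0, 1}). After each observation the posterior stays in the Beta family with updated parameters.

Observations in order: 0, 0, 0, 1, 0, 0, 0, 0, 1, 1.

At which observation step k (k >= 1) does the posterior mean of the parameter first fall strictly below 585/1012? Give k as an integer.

obs 1: x=0 → posterior Beta(12, 4)
obs 2: x=0 → posterior Beta(12, 5)
obs 3: x=0 → posterior Beta(12, 6)
obs 4: x=1 → posterior Beta(13, 6)
obs 5: x=0 → posterior Beta(13, 7)
obs 6: x=0 → posterior Beta(13, 8)
obs 7: x=0 → posterior Beta(13, 9)
obs 8: x=0 → posterior Beta(13, 10)
obs 9: x=1 → posterior Beta(14, 10)
obs 10: x=1 → posterior Beta(15, 10)

k = 8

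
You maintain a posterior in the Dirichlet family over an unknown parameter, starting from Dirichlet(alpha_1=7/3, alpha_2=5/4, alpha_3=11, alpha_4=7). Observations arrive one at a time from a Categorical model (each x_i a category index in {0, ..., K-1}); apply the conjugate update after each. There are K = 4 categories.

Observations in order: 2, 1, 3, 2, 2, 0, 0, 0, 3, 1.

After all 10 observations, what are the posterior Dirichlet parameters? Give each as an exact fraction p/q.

obs 1: x=2 → posterior Dirichlet(7/3, 5/4, 12, 7)
obs 2: x=1 → posterior Dirichlet(7/3, 9/4, 12, 7)
obs 3: x=3 → posterior Dirichlet(7/3, 9/4, 12, 8)
obs 4: x=2 → posterior Dirichlet(7/3, 9/4, 13, 8)
obs 5: x=2 → posterior Dirichlet(7/3, 9/4, 14, 8)
obs 6: x=0 → posterior Dirichlet(10/3, 9/4, 14, 8)
obs 7: x=0 → posterior Dirichlet(13/3, 9/4, 14, 8)
obs 8: x=0 → posterior Dirichlet(16/3, 9/4, 14, 8)
obs 9: x=3 → posterior Dirichlet(16/3, 9/4, 14, 9)
obs 10: x=1 → posterior Dirichlet(16/3, 13/4, 14, 9)

alpha_1=16/3, alpha_2=13/4, alpha_3=14, alpha_4=9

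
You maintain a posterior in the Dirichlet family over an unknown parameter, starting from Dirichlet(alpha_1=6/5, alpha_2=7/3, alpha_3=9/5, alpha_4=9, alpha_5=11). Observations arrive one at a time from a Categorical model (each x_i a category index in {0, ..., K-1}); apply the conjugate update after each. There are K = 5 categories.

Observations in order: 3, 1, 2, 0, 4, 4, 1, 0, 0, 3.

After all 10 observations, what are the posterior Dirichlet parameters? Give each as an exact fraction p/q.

obs 1: x=3 → posterior Dirichlet(6/5, 7/3, 9/5, 10, 11)
obs 2: x=1 → posterior Dirichlet(6/5, 10/3, 9/5, 10, 11)
obs 3: x=2 → posterior Dirichlet(6/5, 10/3, 14/5, 10, 11)
obs 4: x=0 → posterior Dirichlet(11/5, 10/3, 14/5, 10, 11)
obs 5: x=4 → posterior Dirichlet(11/5, 10/3, 14/5, 10, 12)
obs 6: x=4 → posterior Dirichlet(11/5, 10/3, 14/5, 10, 13)
obs 7: x=1 → posterior Dirichlet(11/5, 13/3, 14/5, 10, 13)
obs 8: x=0 → posterior Dirichlet(16/5, 13/3, 14/5, 10, 13)
obs 9: x=0 → posterior Dirichlet(21/5, 13/3, 14/5, 10, 13)
obs 10: x=3 → posterior Dirichlet(21/5, 13/3, 14/5, 11, 13)

alpha_1=21/5, alpha_2=13/3, alpha_3=14/5, alpha_4=11, alpha_5=13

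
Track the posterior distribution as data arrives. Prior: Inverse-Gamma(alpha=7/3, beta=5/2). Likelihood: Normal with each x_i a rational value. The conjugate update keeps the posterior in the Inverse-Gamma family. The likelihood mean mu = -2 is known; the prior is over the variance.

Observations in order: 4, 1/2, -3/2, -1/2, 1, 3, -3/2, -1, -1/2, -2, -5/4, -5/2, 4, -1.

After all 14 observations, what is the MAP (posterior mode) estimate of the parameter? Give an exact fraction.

6003/992

obs 1: x=4 → posterior Inverse-Gamma(17/6, 41/2)
obs 2: x=1/2 → posterior Inverse-Gamma(10/3, 189/8)
obs 3: x=-3/2 → posterior Inverse-Gamma(23/6, 95/4)
obs 4: x=-1/2 → posterior Inverse-Gamma(13/3, 199/8)
obs 5: x=1 → posterior Inverse-Gamma(29/6, 235/8)
obs 6: x=3 → posterior Inverse-Gamma(16/3, 335/8)
obs 7: x=-3/2 → posterior Inverse-Gamma(35/6, 42)
obs 8: x=-1 → posterior Inverse-Gamma(19/3, 85/2)
obs 9: x=-1/2 → posterior Inverse-Gamma(41/6, 349/8)
obs 10: x=-2 → posterior Inverse-Gamma(22/3, 349/8)
obs 11: x=-5/4 → posterior Inverse-Gamma(47/6, 1405/32)
obs 12: x=-5/2 → posterior Inverse-Gamma(25/3, 1409/32)
obs 13: x=4 → posterior Inverse-Gamma(53/6, 1985/32)
obs 14: x=-1 → posterior Inverse-Gamma(28/3, 2001/32)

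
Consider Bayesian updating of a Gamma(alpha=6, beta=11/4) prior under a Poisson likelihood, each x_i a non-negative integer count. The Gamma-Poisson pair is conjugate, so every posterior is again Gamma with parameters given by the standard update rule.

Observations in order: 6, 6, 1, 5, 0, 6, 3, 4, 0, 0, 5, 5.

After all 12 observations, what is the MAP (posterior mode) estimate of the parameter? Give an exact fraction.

obs 1: x=6 → posterior Gamma(12, 15/4)
obs 2: x=6 → posterior Gamma(18, 19/4)
obs 3: x=1 → posterior Gamma(19, 23/4)
obs 4: x=5 → posterior Gamma(24, 27/4)
obs 5: x=0 → posterior Gamma(24, 31/4)
obs 6: x=6 → posterior Gamma(30, 35/4)
obs 7: x=3 → posterior Gamma(33, 39/4)
obs 8: x=4 → posterior Gamma(37, 43/4)
obs 9: x=0 → posterior Gamma(37, 47/4)
obs 10: x=0 → posterior Gamma(37, 51/4)
obs 11: x=5 → posterior Gamma(42, 55/4)
obs 12: x=5 → posterior Gamma(47, 59/4)

184/59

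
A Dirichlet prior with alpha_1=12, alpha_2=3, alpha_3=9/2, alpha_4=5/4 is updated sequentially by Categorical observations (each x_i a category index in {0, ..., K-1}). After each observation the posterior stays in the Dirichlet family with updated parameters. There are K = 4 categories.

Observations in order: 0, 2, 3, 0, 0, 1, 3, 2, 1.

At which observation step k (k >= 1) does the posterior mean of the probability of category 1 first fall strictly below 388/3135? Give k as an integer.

obs 1: x=0 → posterior Dirichlet(13, 3, 9/2, 5/4)
obs 2: x=2 → posterior Dirichlet(13, 3, 11/2, 5/4)
obs 3: x=3 → posterior Dirichlet(13, 3, 11/2, 9/4)
obs 4: x=0 → posterior Dirichlet(14, 3, 11/2, 9/4)
obs 5: x=0 → posterior Dirichlet(15, 3, 11/2, 9/4)
obs 6: x=1 → posterior Dirichlet(15, 4, 11/2, 9/4)
obs 7: x=3 → posterior Dirichlet(15, 4, 11/2, 13/4)
obs 8: x=2 → posterior Dirichlet(15, 4, 13/2, 13/4)
obs 9: x=1 → posterior Dirichlet(15, 5, 13/2, 13/4)

k = 4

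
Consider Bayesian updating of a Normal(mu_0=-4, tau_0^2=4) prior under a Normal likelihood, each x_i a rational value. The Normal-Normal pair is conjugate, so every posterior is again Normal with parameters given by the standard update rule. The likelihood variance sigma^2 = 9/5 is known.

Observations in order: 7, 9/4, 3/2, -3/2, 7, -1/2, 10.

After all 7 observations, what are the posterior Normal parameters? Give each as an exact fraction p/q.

mu_0=479/149, tau_0^2=36/149

obs 1: x=7 → posterior Normal(104/29, 36/29)
obs 2: x=9/4 → posterior Normal(149/49, 36/49)
obs 3: x=3/2 → posterior Normal(179/69, 12/23)
obs 4: x=-3/2 → posterior Normal(149/89, 36/89)
obs 5: x=7 → posterior Normal(289/109, 36/109)
obs 6: x=-1/2 → posterior Normal(93/43, 12/43)
obs 7: x=10 → posterior Normal(479/149, 36/149)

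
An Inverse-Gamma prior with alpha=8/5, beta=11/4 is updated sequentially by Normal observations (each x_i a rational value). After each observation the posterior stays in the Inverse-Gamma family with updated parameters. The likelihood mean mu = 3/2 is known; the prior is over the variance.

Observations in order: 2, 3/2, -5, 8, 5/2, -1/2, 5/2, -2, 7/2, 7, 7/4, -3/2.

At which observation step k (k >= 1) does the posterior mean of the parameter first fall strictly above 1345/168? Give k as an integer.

obs 1: x=2 → posterior Inverse-Gamma(21/10, 23/8)
obs 2: x=3/2 → posterior Inverse-Gamma(13/5, 23/8)
obs 3: x=-5 → posterior Inverse-Gamma(31/10, 24)
obs 4: x=8 → posterior Inverse-Gamma(18/5, 361/8)
obs 5: x=5/2 → posterior Inverse-Gamma(41/10, 365/8)
obs 6: x=-1/2 → posterior Inverse-Gamma(23/5, 381/8)
obs 7: x=5/2 → posterior Inverse-Gamma(51/10, 385/8)
obs 8: x=-2 → posterior Inverse-Gamma(28/5, 217/4)
obs 9: x=7/2 → posterior Inverse-Gamma(61/10, 225/4)
obs 10: x=7 → posterior Inverse-Gamma(33/5, 571/8)
obs 11: x=7/4 → posterior Inverse-Gamma(71/10, 2285/32)
obs 12: x=-3/2 → posterior Inverse-Gamma(38/5, 2429/32)

k = 3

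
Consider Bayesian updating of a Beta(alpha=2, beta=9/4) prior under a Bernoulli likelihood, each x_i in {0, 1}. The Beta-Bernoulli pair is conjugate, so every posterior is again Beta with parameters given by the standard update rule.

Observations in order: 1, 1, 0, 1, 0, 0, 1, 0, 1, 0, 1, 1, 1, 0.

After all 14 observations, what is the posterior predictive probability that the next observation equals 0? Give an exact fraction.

33/73

obs 1: x=1 → posterior Beta(3, 9/4)
obs 2: x=1 → posterior Beta(4, 9/4)
obs 3: x=0 → posterior Beta(4, 13/4)
obs 4: x=1 → posterior Beta(5, 13/4)
obs 5: x=0 → posterior Beta(5, 17/4)
obs 6: x=0 → posterior Beta(5, 21/4)
obs 7: x=1 → posterior Beta(6, 21/4)
obs 8: x=0 → posterior Beta(6, 25/4)
obs 9: x=1 → posterior Beta(7, 25/4)
obs 10: x=0 → posterior Beta(7, 29/4)
obs 11: x=1 → posterior Beta(8, 29/4)
obs 12: x=1 → posterior Beta(9, 29/4)
obs 13: x=1 → posterior Beta(10, 29/4)
obs 14: x=0 → posterior Beta(10, 33/4)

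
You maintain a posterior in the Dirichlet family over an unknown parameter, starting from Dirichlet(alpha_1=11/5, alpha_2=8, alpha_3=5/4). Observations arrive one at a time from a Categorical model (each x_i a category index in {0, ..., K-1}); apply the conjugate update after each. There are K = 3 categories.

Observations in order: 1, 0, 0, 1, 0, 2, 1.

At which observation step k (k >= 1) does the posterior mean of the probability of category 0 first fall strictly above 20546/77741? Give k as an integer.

k = 3

obs 1: x=1 → posterior Dirichlet(11/5, 9, 5/4)
obs 2: x=0 → posterior Dirichlet(16/5, 9, 5/4)
obs 3: x=0 → posterior Dirichlet(21/5, 9, 5/4)
obs 4: x=1 → posterior Dirichlet(21/5, 10, 5/4)
obs 5: x=0 → posterior Dirichlet(26/5, 10, 5/4)
obs 6: x=2 → posterior Dirichlet(26/5, 10, 9/4)
obs 7: x=1 → posterior Dirichlet(26/5, 11, 9/4)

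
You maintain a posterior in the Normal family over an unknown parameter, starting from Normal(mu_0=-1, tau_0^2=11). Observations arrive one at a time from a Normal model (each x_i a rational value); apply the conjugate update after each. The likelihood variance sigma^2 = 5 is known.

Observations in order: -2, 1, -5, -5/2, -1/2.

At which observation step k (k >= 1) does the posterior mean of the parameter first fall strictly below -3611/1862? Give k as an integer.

k = 4

obs 1: x=-2 → posterior Normal(-27/16, 55/16)
obs 2: x=1 → posterior Normal(-16/27, 55/27)
obs 3: x=-5 → posterior Normal(-71/38, 55/38)
obs 4: x=-5/2 → posterior Normal(-197/98, 55/49)
obs 5: x=-1/2 → posterior Normal(-26/15, 11/12)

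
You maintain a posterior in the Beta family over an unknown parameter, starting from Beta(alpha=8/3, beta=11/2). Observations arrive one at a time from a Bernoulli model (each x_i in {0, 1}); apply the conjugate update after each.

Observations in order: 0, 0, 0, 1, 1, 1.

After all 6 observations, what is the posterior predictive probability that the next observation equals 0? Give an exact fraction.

3/5

obs 1: x=0 → posterior Beta(8/3, 13/2)
obs 2: x=0 → posterior Beta(8/3, 15/2)
obs 3: x=0 → posterior Beta(8/3, 17/2)
obs 4: x=1 → posterior Beta(11/3, 17/2)
obs 5: x=1 → posterior Beta(14/3, 17/2)
obs 6: x=1 → posterior Beta(17/3, 17/2)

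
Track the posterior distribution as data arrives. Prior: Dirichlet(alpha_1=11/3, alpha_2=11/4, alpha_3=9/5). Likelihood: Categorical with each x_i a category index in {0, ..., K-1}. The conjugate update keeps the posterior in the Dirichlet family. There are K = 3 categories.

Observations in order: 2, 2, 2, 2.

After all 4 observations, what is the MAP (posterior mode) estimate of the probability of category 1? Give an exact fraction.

obs 1: x=2 → posterior Dirichlet(11/3, 11/4, 14/5)
obs 2: x=2 → posterior Dirichlet(11/3, 11/4, 19/5)
obs 3: x=2 → posterior Dirichlet(11/3, 11/4, 24/5)
obs 4: x=2 → posterior Dirichlet(11/3, 11/4, 29/5)

15/79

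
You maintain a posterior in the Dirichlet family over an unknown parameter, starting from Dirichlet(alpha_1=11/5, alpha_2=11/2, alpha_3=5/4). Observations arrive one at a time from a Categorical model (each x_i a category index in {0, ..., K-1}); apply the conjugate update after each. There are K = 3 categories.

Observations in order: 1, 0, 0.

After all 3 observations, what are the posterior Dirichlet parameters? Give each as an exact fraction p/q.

alpha_1=21/5, alpha_2=13/2, alpha_3=5/4

obs 1: x=1 → posterior Dirichlet(11/5, 13/2, 5/4)
obs 2: x=0 → posterior Dirichlet(16/5, 13/2, 5/4)
obs 3: x=0 → posterior Dirichlet(21/5, 13/2, 5/4)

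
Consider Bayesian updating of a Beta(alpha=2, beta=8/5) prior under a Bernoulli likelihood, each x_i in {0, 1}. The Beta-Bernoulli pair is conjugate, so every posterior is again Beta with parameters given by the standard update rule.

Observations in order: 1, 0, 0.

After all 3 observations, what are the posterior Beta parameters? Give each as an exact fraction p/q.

obs 1: x=1 → posterior Beta(3, 8/5)
obs 2: x=0 → posterior Beta(3, 13/5)
obs 3: x=0 → posterior Beta(3, 18/5)

alpha=3, beta=18/5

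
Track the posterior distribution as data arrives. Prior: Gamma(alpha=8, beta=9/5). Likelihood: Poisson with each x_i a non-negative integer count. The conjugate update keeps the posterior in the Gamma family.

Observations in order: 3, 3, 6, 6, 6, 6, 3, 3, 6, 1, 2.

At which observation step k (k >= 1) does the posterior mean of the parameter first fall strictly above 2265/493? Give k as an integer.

obs 1: x=3 → posterior Gamma(11, 14/5)
obs 2: x=3 → posterior Gamma(14, 19/5)
obs 3: x=6 → posterior Gamma(20, 24/5)
obs 4: x=6 → posterior Gamma(26, 29/5)
obs 5: x=6 → posterior Gamma(32, 34/5)
obs 6: x=6 → posterior Gamma(38, 39/5)
obs 7: x=3 → posterior Gamma(41, 44/5)
obs 8: x=3 → posterior Gamma(44, 49/5)
obs 9: x=6 → posterior Gamma(50, 54/5)
obs 10: x=1 → posterior Gamma(51, 59/5)
obs 11: x=2 → posterior Gamma(53, 64/5)

k = 5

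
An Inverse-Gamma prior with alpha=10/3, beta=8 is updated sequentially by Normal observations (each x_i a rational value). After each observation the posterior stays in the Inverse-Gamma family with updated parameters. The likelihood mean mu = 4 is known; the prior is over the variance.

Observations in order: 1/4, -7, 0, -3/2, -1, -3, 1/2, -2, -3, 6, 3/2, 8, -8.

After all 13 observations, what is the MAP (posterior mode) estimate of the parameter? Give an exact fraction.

obs 1: x=1/4 → posterior Inverse-Gamma(23/6, 481/32)
obs 2: x=-7 → posterior Inverse-Gamma(13/3, 2417/32)
obs 3: x=0 → posterior Inverse-Gamma(29/6, 2673/32)
obs 4: x=-3/2 → posterior Inverse-Gamma(16/3, 3157/32)
obs 5: x=-1 → posterior Inverse-Gamma(35/6, 3557/32)
obs 6: x=-3 → posterior Inverse-Gamma(19/3, 4341/32)
obs 7: x=1/2 → posterior Inverse-Gamma(41/6, 4537/32)
obs 8: x=-2 → posterior Inverse-Gamma(22/3, 5113/32)
obs 9: x=-3 → posterior Inverse-Gamma(47/6, 5897/32)
obs 10: x=6 → posterior Inverse-Gamma(25/3, 5961/32)
obs 11: x=3/2 → posterior Inverse-Gamma(53/6, 6061/32)
obs 12: x=8 → posterior Inverse-Gamma(28/3, 6317/32)
obs 13: x=-8 → posterior Inverse-Gamma(59/6, 8621/32)

25863/1040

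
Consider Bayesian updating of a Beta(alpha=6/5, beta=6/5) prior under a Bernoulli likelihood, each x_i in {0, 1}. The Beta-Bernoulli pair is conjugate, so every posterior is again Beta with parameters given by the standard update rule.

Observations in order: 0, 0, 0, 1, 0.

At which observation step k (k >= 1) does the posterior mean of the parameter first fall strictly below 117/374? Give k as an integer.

obs 1: x=0 → posterior Beta(6/5, 11/5)
obs 2: x=0 → posterior Beta(6/5, 16/5)
obs 3: x=0 → posterior Beta(6/5, 21/5)
obs 4: x=1 → posterior Beta(11/5, 21/5)
obs 5: x=0 → posterior Beta(11/5, 26/5)

k = 2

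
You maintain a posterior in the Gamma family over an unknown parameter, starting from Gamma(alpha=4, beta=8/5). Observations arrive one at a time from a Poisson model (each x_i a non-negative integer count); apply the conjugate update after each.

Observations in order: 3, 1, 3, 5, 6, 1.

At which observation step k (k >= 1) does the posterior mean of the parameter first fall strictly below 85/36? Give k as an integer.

k = 2

obs 1: x=3 → posterior Gamma(7, 13/5)
obs 2: x=1 → posterior Gamma(8, 18/5)
obs 3: x=3 → posterior Gamma(11, 23/5)
obs 4: x=5 → posterior Gamma(16, 28/5)
obs 5: x=6 → posterior Gamma(22, 33/5)
obs 6: x=1 → posterior Gamma(23, 38/5)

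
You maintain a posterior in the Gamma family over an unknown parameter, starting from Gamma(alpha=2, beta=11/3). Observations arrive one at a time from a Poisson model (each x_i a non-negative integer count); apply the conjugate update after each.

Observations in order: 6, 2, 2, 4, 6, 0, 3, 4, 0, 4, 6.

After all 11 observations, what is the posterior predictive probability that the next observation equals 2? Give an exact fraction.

87295427291589471370562931251627976693869624691229075084876531630080/359759420802312522637857046018598071824300681556985521245664840905647

obs 1: x=6 → posterior Gamma(8, 14/3)
obs 2: x=2 → posterior Gamma(10, 17/3)
obs 3: x=2 → posterior Gamma(12, 20/3)
obs 4: x=4 → posterior Gamma(16, 23/3)
obs 5: x=6 → posterior Gamma(22, 26/3)
obs 6: x=0 → posterior Gamma(22, 29/3)
obs 7: x=3 → posterior Gamma(25, 32/3)
obs 8: x=4 → posterior Gamma(29, 35/3)
obs 9: x=0 → posterior Gamma(29, 38/3)
obs 10: x=4 → posterior Gamma(33, 41/3)
obs 11: x=6 → posterior Gamma(39, 44/3)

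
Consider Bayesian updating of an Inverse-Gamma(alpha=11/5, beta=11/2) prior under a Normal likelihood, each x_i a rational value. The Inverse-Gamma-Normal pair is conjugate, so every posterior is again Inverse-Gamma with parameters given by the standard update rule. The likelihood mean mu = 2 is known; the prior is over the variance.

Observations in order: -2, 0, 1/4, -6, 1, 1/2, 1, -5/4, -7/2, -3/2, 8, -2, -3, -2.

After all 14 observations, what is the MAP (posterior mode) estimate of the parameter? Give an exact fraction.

obs 1: x=-2 → posterior Inverse-Gamma(27/10, 27/2)
obs 2: x=0 → posterior Inverse-Gamma(16/5, 31/2)
obs 3: x=1/4 → posterior Inverse-Gamma(37/10, 545/32)
obs 4: x=-6 → posterior Inverse-Gamma(21/5, 1569/32)
obs 5: x=1 → posterior Inverse-Gamma(47/10, 1585/32)
obs 6: x=1/2 → posterior Inverse-Gamma(26/5, 1621/32)
obs 7: x=1 → posterior Inverse-Gamma(57/10, 1637/32)
obs 8: x=-5/4 → posterior Inverse-Gamma(31/5, 903/16)
obs 9: x=-7/2 → posterior Inverse-Gamma(67/10, 1145/16)
obs 10: x=-3/2 → posterior Inverse-Gamma(36/5, 1243/16)
obs 11: x=8 → posterior Inverse-Gamma(77/10, 1531/16)
obs 12: x=-2 → posterior Inverse-Gamma(41/5, 1659/16)
obs 13: x=-3 → posterior Inverse-Gamma(87/10, 1859/16)
obs 14: x=-2 → posterior Inverse-Gamma(46/5, 1987/16)

9935/816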